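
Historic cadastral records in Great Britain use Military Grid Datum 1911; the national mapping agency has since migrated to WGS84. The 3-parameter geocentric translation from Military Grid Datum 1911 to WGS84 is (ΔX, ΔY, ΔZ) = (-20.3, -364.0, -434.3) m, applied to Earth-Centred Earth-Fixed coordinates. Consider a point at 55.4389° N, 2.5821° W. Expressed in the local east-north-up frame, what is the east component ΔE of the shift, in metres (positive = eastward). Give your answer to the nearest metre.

ΔE = -365 m

At φ = 55.4389°, λ = -2.5821°: sin φ = 0.823522, cos φ = 0.567285, sin λ = -0.045051, cos λ = 0.998985.
ΔE = −sin λ·ΔX + cos λ·ΔY = −(-0.045051)·(-20.3) + (0.998985)·(-364.0) = -364.54 m.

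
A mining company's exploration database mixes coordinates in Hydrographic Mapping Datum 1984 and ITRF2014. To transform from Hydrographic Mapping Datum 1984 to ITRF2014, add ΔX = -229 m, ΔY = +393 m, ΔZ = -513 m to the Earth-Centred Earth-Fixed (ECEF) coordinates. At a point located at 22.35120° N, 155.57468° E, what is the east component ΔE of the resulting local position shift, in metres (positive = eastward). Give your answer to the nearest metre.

At φ = 22.35120°, λ = 155.57468°: sin φ = 0.380283, cos φ = 0.924870, sin λ = 0.413507, cos λ = -0.910501.
ΔE = −sin λ·ΔX + cos λ·ΔY = −(0.413507)·(-229) + (-0.910501)·(393) = -263.13 m.

ΔE = -263 m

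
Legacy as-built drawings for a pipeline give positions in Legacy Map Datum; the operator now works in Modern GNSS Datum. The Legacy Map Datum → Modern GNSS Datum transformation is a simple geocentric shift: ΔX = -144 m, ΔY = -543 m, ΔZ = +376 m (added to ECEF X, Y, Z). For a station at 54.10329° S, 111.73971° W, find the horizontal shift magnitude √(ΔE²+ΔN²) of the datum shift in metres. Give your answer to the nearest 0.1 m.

The local east axis at (φ, λ) is (−sin λ, cos λ, 0), so ΔE = −sin(-111.73971°)·(-144) + cos(-111.73971°)·(-543) = 67.36 m.
The local north axis is (−sin φ cos λ, −sin φ sin λ, cos φ), giving ΔN = 43.206 + 408.586 + 220.459 = 672.25 m.
Horizontal magnitude = √(ΔE² + ΔN²) = √(67.36² + 672.25²) = 675.62 m.

675.6 m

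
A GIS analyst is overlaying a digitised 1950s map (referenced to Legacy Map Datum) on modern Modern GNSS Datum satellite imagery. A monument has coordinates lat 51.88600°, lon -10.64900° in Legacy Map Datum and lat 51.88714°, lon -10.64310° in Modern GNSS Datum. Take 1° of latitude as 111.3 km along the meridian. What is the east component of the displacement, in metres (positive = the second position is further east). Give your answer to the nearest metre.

Δφ = 51.88714° − 51.88600° = +0.00114°; Δλ = -10.64310° − -10.64900° = +0.00590°.
ΔN = Δφ × 111300 = 126.9 m; ΔE = Δλ × 111300 × cos(51.88600°) = +0.00590 × 111300 × 0.617228 = 405.3 m.

ΔE = 405 m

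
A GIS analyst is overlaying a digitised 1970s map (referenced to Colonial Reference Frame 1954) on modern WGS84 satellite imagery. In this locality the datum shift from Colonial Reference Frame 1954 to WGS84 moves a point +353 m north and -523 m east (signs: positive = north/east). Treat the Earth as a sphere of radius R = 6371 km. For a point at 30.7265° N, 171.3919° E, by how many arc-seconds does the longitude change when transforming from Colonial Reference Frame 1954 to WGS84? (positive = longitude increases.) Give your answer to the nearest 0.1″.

At latitude 30.7265°, cos φ = 0.859616.
One radian of longitude at latitude φ spans R cos φ, so Δλ = ΔE / (R cos φ) = -523.0 / (6371000 × 0.859616) = -9.5497e-05 rad = -19.698″.

Δλ = -19.7″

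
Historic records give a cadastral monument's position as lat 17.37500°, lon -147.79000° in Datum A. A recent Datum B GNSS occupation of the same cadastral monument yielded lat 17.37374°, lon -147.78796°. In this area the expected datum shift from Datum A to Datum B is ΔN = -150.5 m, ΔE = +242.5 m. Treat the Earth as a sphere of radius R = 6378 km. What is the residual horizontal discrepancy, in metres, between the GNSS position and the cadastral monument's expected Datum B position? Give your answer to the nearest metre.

28 m

Observed coordinate differences: Δφ = -0.00126°, Δλ = +0.00204°.
Converting to metres (1° lat = 111317 m, cos φ = 0.954371): observed ΔN = -140.3 m, observed ΔE = 216.7 m.
Subtracting the expected shift leaves a residual of -140.3 − (-150.5) = 10.2 m north and 216.7 − (242.5) = -25.8 m east.
Residual distance = √(10.2² + (-25.8)²) = 27.7 m.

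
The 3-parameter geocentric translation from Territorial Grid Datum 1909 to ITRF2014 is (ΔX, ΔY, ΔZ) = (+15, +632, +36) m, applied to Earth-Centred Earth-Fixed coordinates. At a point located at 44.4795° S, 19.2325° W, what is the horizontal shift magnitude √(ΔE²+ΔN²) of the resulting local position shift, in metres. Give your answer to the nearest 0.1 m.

611.7 m

At φ = -44.4795°, λ = -19.2325°: sin φ = -0.700654, cos φ = 0.713501, sin λ = -0.329402, cos λ = 0.944190.
ΔE = −sin λ·ΔX + cos λ·ΔY = −(-0.329402)·(15) + (0.944190)·(632) = 601.67 m.
ΔN = −sin φ cos λ·ΔX − sin φ sin λ·ΔY + cos φ·ΔZ = −(-0.700654)(0.944190)(15) − (-0.700654)(-0.329402)(632) + (0.713501)(36) = -110.25 m.
Horizontal magnitude = √(ΔE² + ΔN²) = √(601.67² + (-110.25)²) = 611.69 m.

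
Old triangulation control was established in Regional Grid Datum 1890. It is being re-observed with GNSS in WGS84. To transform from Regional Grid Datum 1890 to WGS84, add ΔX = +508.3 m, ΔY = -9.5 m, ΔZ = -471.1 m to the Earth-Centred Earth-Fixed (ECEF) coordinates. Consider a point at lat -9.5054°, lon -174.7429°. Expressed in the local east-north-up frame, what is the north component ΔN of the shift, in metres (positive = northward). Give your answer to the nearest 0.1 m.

The local north axis is (−sin φ cos λ, −sin φ sin λ, cos φ), giving ΔN = -83.588 + 0.144 − 464.632 = -548.08 m.

ΔN = -548.1 m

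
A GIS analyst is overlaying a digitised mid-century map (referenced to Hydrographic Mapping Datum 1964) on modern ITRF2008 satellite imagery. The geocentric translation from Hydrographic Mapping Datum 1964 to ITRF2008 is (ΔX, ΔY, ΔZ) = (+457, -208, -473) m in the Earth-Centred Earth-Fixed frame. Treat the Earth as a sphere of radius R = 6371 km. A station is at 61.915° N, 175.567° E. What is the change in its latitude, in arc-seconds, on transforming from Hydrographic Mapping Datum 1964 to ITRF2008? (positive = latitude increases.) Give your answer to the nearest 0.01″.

sin φ = 0.882250, cos φ = 0.470781, sin λ = 0.077293, cos λ = -0.997008.
North component: ΔN = −sin φ cos λ·ΔX − sin φ sin λ·ΔY + cos φ·ΔZ = −(0.882250)(-0.997008)(457) − (0.882250)(0.077293)(-208) + (0.470781)(-473) = 193.49 m.
1° of latitude spans πR/180 = 111195 m, so Δφ = 193.49 / 111195 × 3600 = 6.264″.

Δφ = 6.26″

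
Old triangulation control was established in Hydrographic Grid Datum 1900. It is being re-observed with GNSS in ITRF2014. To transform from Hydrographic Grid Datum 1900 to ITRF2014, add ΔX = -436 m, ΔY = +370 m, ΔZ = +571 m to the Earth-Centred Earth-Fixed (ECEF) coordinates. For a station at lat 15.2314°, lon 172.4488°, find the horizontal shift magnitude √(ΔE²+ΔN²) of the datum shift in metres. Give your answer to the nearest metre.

525 m

At φ = 15.2314°, λ = 172.4488°: sin φ = 0.262718, cos φ = 0.964873, sin λ = 0.131412, cos λ = -0.991328.
ΔE = −sin λ·ΔX + cos λ·ΔY = −(0.131412)·(-436) + (-0.991328)·(370) = -309.50 m.
ΔN = −sin φ cos λ·ΔX − sin φ sin λ·ΔY + cos φ·ΔZ = −(0.262718)(-0.991328)(-436) − (0.262718)(0.131412)(370) + (0.964873)(571) = 424.62 m.
Horizontal magnitude = √(ΔE² + ΔN²) = √((-309.50)² + 424.62²) = 525.44 m.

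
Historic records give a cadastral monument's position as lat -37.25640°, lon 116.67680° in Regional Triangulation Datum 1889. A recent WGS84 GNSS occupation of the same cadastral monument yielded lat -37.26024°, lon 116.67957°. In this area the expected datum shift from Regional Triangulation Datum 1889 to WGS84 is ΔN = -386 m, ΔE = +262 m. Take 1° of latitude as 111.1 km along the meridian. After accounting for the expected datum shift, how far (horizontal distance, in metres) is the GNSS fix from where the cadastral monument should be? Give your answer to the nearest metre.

44 m

Observed coordinate differences: Δφ = -0.00384°, Δλ = +0.00277°.
Converting to metres (1° lat = 111100 m, cos φ = 0.795934): observed ΔN = -426.6 m, observed ΔE = 244.9 m.
Subtracting the expected shift leaves a residual of -426.6 − (-386) = -40.6 m north and 244.9 − (262) = -17.1 m east.
Residual distance = √((-40.6)² + (-17.1)²) = 44.1 m.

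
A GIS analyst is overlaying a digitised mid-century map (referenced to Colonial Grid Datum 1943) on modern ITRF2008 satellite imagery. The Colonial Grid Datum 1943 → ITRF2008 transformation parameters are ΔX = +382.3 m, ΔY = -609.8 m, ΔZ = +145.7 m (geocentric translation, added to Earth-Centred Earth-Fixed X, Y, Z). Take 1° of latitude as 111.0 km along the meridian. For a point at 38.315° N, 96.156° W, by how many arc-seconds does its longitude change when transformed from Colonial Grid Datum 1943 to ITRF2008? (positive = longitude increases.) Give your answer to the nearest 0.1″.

sin φ = 0.619984, cos φ = 0.784614, sin λ = -0.994234, cos λ = -0.107236.
East component: ΔE = −sin λ·ΔX + cos λ·ΔY = −(-0.994234)(382.3) + (-0.107236)(-609.8) = 445.49 m.
1° of latitude spans 111000 m; at latitude φ, 1° of longitude spans that × cos φ = 87092.2 m, so Δλ = 445.49 / 87092.2 × 3600 = 18.414″.

Δλ = 18.4″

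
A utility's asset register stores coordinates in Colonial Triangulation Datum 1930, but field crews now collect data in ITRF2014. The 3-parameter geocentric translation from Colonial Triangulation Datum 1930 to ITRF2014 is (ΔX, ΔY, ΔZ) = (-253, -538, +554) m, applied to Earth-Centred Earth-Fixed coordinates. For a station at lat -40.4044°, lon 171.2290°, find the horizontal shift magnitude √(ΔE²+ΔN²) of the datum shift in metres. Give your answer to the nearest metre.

At φ = -40.4044°, λ = 171.2290°: sin φ = -0.648178, cos φ = 0.761489, sin λ = 0.152486, cos λ = -0.988306.
ΔE = −sin λ·ΔX + cos λ·ΔY = −(0.152486)·(-253) + (-0.988306)·(-538) = 570.29 m.
ΔN = −sin φ cos λ·ΔX − sin φ sin λ·ΔY + cos φ·ΔZ = −(-0.648178)(-0.988306)(-253) − (-0.648178)(0.152486)(-538) + (0.761489)(554) = 530.76 m.
Horizontal magnitude = √(ΔE² + ΔN²) = √(570.29² + 530.76²) = 779.06 m.

779 m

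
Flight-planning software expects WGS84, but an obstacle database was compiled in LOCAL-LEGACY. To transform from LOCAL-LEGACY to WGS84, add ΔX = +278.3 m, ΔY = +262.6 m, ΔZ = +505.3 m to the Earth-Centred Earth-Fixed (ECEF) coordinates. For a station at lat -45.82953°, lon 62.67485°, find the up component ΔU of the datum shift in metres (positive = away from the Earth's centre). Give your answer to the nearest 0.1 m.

ΔU = -110.9 m

The local up (radial) axis is (cos φ cos λ, cos φ sin λ, sin φ), giving ΔU = 89.016 + 162.561 − 362.436 = -110.86 m.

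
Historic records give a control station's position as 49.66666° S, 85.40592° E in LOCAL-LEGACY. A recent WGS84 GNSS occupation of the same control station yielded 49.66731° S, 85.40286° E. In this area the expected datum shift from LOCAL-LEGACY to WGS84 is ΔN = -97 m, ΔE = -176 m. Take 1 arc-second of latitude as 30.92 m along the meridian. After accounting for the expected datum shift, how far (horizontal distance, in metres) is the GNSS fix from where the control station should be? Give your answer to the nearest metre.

Observed coordinate differences: Δφ = -0.00065°, Δλ = -0.00306°.
Converting to metres (1° lat = 111312 m, cos φ = 0.647233): observed ΔN = -72.4 m, observed ΔE = -220.5 m.
Subtracting the expected shift leaves a residual of -72.4 − (-97) = 24.6 m north and -220.5 − (-176) = -44.5 m east.
Residual distance = √(24.6² + (-44.5)²) = 50.8 m.

51 m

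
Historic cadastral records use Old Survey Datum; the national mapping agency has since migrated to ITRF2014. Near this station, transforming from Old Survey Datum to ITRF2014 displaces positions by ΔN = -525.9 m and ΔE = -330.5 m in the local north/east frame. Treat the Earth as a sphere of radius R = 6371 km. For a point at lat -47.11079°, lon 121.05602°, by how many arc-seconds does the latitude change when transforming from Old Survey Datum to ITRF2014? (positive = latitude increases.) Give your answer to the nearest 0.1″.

On a sphere of radius R, 1 rad of latitude = R, so Δφ = ΔN / R = -525.9 / 6371000 = -8.2546e-05 rad = -17.026″.

Δφ = -17.0″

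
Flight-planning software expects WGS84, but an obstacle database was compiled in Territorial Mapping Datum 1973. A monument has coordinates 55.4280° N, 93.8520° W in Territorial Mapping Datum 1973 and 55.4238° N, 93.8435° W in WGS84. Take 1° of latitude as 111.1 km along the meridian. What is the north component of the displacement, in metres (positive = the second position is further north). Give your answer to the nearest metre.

Δφ = 55.4238° − 55.4280° = -0.0042°; Δλ = -93.8435° − -93.8520° = +0.0085°.
ΔN = Δφ × 111100 = -466.6 m; ΔE = Δλ × 111100 × cos(55.4280°) = +0.0085 × 111100 × 0.567441 = 535.9 m.

ΔN = -467 m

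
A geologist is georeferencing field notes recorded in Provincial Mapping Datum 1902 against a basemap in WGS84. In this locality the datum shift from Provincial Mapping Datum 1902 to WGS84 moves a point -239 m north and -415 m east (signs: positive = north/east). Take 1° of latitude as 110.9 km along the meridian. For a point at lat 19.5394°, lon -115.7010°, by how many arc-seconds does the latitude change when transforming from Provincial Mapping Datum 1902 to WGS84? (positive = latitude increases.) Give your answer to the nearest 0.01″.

Δφ = -7.76″

1° of latitude = 110.9 km, so Δφ = -239.0 / 110900 = -0.0021551° = -7.758″.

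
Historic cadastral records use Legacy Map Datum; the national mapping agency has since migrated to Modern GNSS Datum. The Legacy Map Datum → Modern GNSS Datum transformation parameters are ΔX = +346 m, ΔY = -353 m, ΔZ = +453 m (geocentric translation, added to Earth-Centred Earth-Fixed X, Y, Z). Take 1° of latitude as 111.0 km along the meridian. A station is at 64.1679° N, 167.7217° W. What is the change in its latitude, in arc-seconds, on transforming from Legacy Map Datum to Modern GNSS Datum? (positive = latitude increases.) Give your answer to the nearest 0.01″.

Δφ = 14.08″

sin φ = 0.900075, cos φ = 0.435735, sin λ = -0.212660, cos λ = -0.977126.
North component: ΔN = −sin φ cos λ·ΔX − sin φ sin λ·ΔY + cos φ·ΔZ = −(0.900075)(-0.977126)(346) − (0.900075)(-0.212660)(-353) + (0.435735)(453) = 434.12 m.
1° of latitude spans 111000 m, so Δφ = 434.12 / 111000 × 3600 = 14.080″.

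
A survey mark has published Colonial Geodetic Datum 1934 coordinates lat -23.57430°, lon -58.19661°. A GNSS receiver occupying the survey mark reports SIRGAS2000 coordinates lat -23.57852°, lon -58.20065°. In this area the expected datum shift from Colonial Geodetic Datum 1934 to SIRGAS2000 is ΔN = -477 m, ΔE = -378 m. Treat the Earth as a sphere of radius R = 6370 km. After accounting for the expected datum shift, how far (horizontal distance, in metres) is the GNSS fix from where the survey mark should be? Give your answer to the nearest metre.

35 m

Observed coordinate differences: Δφ = -0.00422°, Δλ = -0.00404°.
Converting to metres (1° lat = 111177 m, cos φ = 0.916542): observed ΔN = -469.2 m, observed ΔE = -411.7 m.
Subtracting the expected shift leaves a residual of -469.2 − (-477) = 7.8 m north and -411.7 − (-378) = -33.7 m east.
Residual distance = √(7.8² + (-33.7)²) = 34.6 m.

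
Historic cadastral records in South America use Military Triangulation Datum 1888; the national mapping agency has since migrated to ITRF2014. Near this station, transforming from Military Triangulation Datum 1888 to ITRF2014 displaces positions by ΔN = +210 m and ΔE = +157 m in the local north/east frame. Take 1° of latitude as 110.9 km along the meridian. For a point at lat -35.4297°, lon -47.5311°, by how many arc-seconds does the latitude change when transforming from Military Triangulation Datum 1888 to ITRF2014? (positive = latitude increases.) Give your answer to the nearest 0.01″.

1° of latitude = 110.9 km, so Δφ = 210.0 / 110900 = 0.0018936° = 6.817″.

Δφ = 6.82″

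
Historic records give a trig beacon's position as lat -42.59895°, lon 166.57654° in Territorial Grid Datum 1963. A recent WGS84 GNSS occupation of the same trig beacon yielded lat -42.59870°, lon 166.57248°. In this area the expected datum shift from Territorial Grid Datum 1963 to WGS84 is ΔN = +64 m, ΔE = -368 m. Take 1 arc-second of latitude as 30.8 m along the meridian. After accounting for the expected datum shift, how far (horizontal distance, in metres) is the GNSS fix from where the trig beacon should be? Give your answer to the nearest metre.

52 m

Observed coordinate differences: Δφ = +0.00025°, Δλ = -0.00406°.
Converting to metres (1° lat = 110880 m, cos φ = 0.736109): observed ΔN = 27.7 m, observed ΔE = -331.4 m.
Subtracting the expected shift leaves a residual of 27.7 − (64) = -36.3 m north and -331.4 − (-368) = 36.6 m east.
Residual distance = √((-36.3)² + 36.6²) = 51.6 m.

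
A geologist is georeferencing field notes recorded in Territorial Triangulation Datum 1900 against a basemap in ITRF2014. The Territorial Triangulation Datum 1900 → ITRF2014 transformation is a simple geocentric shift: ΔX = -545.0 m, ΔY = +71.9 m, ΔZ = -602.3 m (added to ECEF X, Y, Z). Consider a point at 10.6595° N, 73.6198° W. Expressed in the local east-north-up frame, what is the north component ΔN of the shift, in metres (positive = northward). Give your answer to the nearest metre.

ΔN = -551 m

At φ = 10.6595°, λ = -73.6198°: sin φ = 0.184972, cos φ = 0.982744, sin λ = -0.959411, cos λ = 0.282010.
ΔN = −sin φ cos λ·ΔX − sin φ sin λ·ΔY + cos φ·ΔZ = −(0.184972)(0.282010)(-545.0) − (0.184972)(-0.959411)(71.9) + (0.982744)(-602.3) = -550.72 m.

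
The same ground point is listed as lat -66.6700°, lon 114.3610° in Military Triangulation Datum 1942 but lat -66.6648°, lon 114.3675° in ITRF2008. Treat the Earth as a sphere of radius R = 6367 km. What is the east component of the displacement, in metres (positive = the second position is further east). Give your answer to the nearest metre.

ΔE = 286 m

Δφ = -66.6648° − -66.6700° = +0.0052°; Δλ = 114.3675° − 114.3610° = +0.0065°.
1° along a meridian = πR/180 = 111125 m.
ΔN = Δφ × 111125 = 577.9 m; ΔE = Δλ × 111125 × cos(-66.6700°) = +0.0065 × 111125 × 0.396026 = 286.1 m.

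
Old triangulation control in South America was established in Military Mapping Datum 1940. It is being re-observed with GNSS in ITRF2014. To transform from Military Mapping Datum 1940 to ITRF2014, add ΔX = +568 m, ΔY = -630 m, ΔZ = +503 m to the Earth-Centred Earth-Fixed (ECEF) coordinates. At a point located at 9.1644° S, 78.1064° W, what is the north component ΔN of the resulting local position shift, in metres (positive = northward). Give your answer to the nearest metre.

ΔN = 613 m

The local north axis is (−sin φ cos λ, −sin φ sin λ, cos φ), giving ΔN = 18.644 + 98.185 + 496.579 = 613.41 m.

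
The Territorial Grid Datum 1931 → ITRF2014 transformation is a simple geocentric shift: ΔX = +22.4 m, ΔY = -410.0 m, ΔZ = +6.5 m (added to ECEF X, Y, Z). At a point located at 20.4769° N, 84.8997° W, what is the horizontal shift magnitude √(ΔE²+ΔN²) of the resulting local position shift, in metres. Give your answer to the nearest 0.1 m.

At φ = 20.4769°, λ = -84.8997°: sin φ = 0.349830, cos φ = 0.936813, sin λ = -0.996041, cos λ = 0.088900.
ΔE = −sin λ·ΔX + cos λ·ΔY = −(-0.996041)·(22.4) + (0.088900)·(-410.0) = -14.14 m.
ΔN = −sin φ cos λ·ΔX − sin φ sin λ·ΔY + cos φ·ΔZ = −(0.349830)(0.088900)(22.4) − (0.349830)(-0.996041)(-410.0) + (0.936813)(6.5) = -137.47 m.
Horizontal magnitude = √(ΔE² + ΔN²) = √((-14.14)² + (-137.47)²) = 138.19 m.

138.2 m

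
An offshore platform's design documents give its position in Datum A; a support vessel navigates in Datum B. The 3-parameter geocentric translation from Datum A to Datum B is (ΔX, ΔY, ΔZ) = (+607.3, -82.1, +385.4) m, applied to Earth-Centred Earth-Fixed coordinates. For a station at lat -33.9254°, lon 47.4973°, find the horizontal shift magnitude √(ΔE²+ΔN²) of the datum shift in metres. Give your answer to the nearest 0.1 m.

At φ = -33.9254°, λ = 47.4973°: sin φ = -0.558113, cos φ = 0.829765, sin λ = 0.737245, cos λ = 0.675625.
ΔE = −sin λ·ΔX + cos λ·ΔY = −(0.737245)·(607.3) + (0.675625)·(-82.1) = -503.20 m.
ΔN = −sin φ cos λ·ΔX − sin φ sin λ·ΔY + cos φ·ΔZ = −(-0.558113)(0.675625)(607.3) − (-0.558113)(0.737245)(-82.1) + (0.829765)(385.4) = 515.01 m.
Horizontal magnitude = √(ΔE² + ΔN²) = √((-503.20)² + 515.01²) = 720.03 m.

720.0 m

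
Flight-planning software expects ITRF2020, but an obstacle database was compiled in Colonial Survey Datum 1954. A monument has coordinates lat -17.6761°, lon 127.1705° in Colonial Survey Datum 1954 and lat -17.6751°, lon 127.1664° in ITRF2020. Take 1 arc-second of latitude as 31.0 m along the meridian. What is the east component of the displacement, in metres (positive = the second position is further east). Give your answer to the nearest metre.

ΔE = -436 m

Δφ = -17.6751° − -17.6761° = +0.0010°; Δλ = 127.1664° − 127.1705° = -0.0041°.
1° of latitude = 3600 × 31.00 = 111600 m.
ΔN = Δφ × 111600 = 111.6 m; ΔE = Δλ × 111600 × cos(-17.6761°) = -0.0041 × 111600 × 0.952788 = -436.0 m.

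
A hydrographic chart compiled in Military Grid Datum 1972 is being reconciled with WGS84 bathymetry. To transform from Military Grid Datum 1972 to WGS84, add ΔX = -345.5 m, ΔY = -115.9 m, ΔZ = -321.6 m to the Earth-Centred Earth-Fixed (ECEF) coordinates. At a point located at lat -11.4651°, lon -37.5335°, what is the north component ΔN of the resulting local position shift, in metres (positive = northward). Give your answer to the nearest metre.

The local north axis is (−sin φ cos λ, −sin φ sin λ, cos φ), giving ΔN = -54.459 + 14.035 − 315.183 = -355.61 m.

ΔN = -356 m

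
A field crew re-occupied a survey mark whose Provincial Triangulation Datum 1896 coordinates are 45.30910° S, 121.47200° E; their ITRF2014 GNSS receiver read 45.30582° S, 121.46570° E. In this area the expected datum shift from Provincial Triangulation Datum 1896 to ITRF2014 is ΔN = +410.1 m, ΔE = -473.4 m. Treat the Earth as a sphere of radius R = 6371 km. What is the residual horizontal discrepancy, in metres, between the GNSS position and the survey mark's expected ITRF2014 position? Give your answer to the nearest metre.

49 m

Observed coordinate differences: Δφ = +0.00328°, Δλ = -0.00630°.
Converting to metres (1° lat = 111195 m, cos φ = 0.703282): observed ΔN = 364.7 m, observed ΔE = -492.7 m.
Subtracting the expected shift leaves a residual of 364.7 − (410.1) = -45.4 m north and -492.7 − (-473.4) = -19.3 m east.
Residual distance = √((-45.4)² + (-19.3)²) = 49.3 m.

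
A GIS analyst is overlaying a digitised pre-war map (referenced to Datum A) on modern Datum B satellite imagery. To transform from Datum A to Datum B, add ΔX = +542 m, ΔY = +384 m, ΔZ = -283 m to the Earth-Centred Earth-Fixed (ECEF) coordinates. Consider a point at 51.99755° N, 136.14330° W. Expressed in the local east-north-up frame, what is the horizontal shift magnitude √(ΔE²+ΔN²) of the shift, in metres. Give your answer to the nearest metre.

The local east axis at (φ, λ) is (−sin λ, cos λ, 0), so ΔE = −sin(-136.14330°)·542 + cos(-136.14330°)·384 = 98.64 m.
The local north axis is (−sin φ cos λ, −sin φ sin λ, cos φ), giving ΔN = 307.962 + 209.649 − 174.242 = 343.37 m.
Horizontal magnitude = √(ΔE² + ΔN²) = √(98.64² + 343.37²) = 357.26 m.

357 m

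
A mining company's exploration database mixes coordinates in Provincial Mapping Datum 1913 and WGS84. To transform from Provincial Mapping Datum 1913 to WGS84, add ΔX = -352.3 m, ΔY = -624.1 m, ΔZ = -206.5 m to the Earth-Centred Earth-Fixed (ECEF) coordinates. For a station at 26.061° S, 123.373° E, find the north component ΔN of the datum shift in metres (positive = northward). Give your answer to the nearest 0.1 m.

ΔN = -329.3 m

At φ = -26.061°, λ = 123.373°: sin φ = -0.439328, cos φ = 0.898327, sin λ = 0.835107, cos λ = -0.550087.
ΔN = −sin φ cos λ·ΔX − sin φ sin λ·ΔY + cos φ·ΔZ = −(-0.439328)(-0.550087)(-352.3) − (-0.439328)(0.835107)(-624.1) + (0.898327)(-206.5) = -329.34 m.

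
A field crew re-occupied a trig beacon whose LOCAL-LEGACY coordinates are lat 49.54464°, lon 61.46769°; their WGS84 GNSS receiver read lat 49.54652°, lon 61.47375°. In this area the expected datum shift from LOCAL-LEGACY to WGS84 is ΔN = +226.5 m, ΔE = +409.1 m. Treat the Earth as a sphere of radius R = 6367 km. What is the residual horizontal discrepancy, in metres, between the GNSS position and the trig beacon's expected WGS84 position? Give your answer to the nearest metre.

33 m

Observed coordinate differences: Δφ = +0.00188°, Δλ = +0.00606°.
Converting to metres (1° lat = 111125 m, cos φ = 0.648855): observed ΔN = 208.9 m, observed ΔE = 437.0 m.
Subtracting the expected shift leaves a residual of 208.9 − (226.5) = -17.6 m north and 437.0 − (409.1) = 27.9 m east.
Residual distance = √((-17.6)² + 27.9²) = 32.9 m.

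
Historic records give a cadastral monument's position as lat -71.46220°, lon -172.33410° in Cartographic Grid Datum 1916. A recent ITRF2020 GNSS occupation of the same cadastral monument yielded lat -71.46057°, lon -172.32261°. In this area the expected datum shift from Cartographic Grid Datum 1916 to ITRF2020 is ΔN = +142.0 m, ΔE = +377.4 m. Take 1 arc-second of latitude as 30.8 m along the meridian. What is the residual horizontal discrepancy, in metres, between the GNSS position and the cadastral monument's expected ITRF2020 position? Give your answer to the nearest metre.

Observed coordinate differences: Δφ = +0.00163°, Δλ = +0.01149°.
Converting to metres (1° lat = 110880 m, cos φ = 0.317930): observed ΔN = 180.7 m, observed ΔE = 405.0 m.
Subtracting the expected shift leaves a residual of 180.7 − (142.0) = 38.7 m north and 405.0 − (377.4) = 27.6 m east.
Residual distance = √(38.7² + 27.6²) = 47.6 m.

48 m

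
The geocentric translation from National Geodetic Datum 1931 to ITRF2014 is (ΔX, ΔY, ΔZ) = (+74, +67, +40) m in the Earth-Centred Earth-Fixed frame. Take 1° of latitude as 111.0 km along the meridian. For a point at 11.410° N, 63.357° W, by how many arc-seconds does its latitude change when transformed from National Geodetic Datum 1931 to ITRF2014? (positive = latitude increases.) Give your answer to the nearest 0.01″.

sin φ = 0.197828, cos φ = 0.980237, sin λ = -0.893818, cos λ = 0.448430.
North component: ΔN = −sin φ cos λ·ΔX − sin φ sin λ·ΔY + cos φ·ΔZ = −(0.197828)(0.448430)(74) − (0.197828)(-0.893818)(67) + (0.980237)(40) = 44.49 m.
1° of latitude spans 111000 m, so Δφ = 44.49 / 111000 × 3600 = 1.443″.

Δφ = 1.44″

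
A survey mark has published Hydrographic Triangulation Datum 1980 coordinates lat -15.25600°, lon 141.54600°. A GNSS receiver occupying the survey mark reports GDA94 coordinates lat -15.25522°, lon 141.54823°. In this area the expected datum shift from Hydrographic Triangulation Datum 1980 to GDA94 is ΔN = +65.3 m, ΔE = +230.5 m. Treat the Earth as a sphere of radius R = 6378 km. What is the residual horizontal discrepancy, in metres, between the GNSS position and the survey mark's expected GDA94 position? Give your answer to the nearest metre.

Observed coordinate differences: Δφ = +0.00078°, Δλ = +0.00223°.
Converting to metres (1° lat = 111317 m, cos φ = 0.964760): observed ΔN = 86.8 m, observed ΔE = 239.5 m.
Subtracting the expected shift leaves a residual of 86.8 − (65.3) = 21.5 m north and 239.5 − (230.5) = 9.0 m east.
Residual distance = √(21.5² + 9.0²) = 23.3 m.

23 m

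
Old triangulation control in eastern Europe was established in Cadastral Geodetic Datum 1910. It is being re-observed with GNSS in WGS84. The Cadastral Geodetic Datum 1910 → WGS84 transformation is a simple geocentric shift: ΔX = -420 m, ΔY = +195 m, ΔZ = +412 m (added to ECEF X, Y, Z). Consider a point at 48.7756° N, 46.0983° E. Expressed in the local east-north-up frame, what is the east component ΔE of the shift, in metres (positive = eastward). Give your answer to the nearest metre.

The local east axis at (φ, λ) is (−sin λ, cos λ, 0), so ΔE = −sin(46.0983°)·(-420) + cos(46.0983°)·195 = 437.84 m.

ΔE = 438 m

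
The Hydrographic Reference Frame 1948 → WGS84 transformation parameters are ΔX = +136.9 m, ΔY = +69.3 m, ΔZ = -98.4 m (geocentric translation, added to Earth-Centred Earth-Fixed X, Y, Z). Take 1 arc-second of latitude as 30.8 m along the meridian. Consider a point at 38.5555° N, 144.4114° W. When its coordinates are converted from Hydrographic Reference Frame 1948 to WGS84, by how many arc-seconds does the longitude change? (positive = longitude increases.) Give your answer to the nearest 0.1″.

sin φ = 0.623272, cos φ = 0.782005, sin λ = -0.581961, cos λ = -0.813217.
East component: ΔE = −sin λ·ΔX + cos λ·ΔY = −(-0.581961)(136.9) + (-0.813217)(69.3) = 23.31 m.
1° of latitude spans 3600 × 30.80 = 110880 m; at latitude φ, 1° of longitude spans that × cos φ = 86708.7 m, so Δλ = 23.31 / 86708.7 × 3600 = 0.968″.

Δλ = 1.0″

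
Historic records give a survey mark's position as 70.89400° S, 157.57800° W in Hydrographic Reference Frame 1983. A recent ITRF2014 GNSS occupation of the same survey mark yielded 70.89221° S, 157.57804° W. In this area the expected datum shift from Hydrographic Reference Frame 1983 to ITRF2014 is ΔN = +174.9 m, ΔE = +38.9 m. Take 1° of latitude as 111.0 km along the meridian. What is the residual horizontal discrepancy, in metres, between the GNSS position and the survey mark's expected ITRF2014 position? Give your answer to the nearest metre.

Observed coordinate differences: Δφ = +0.00179°, Δλ = -0.00004°.
Converting to metres (1° lat = 111000 m, cos φ = 0.327317): observed ΔN = 198.7 m, observed ΔE = -1.5 m.
Subtracting the expected shift leaves a residual of 198.7 − (174.9) = 23.8 m north and -1.5 − (38.9) = -40.4 m east.
Residual distance = √(23.8² + (-40.4)²) = 46.8 m.

47 m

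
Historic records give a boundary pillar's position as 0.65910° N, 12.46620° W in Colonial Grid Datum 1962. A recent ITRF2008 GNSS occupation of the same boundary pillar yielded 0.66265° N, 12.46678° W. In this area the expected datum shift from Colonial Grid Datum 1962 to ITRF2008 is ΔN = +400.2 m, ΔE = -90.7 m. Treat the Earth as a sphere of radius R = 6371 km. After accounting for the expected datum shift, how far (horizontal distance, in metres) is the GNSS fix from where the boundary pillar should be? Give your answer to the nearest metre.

Observed coordinate differences: Δφ = +0.00355°, Δλ = -0.00058°.
Converting to metres (1° lat = 111195 m, cos φ = 0.999934): observed ΔN = 394.7 m, observed ΔE = -64.5 m.
Subtracting the expected shift leaves a residual of 394.7 − (400.2) = -5.5 m north and -64.5 − (-90.7) = 26.2 m east.
Residual distance = √((-5.5)² + 26.2²) = 26.8 m.

27 m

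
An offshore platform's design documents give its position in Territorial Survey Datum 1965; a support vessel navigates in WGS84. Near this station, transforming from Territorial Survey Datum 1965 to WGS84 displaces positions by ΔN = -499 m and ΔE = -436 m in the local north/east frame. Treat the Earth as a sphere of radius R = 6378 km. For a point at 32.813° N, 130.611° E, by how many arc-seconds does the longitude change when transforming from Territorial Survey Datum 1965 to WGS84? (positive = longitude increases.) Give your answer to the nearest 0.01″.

Δλ = -16.78″

At latitude 32.813°, cos φ = 0.840444.
One radian of longitude at latitude φ spans R cos φ, so Δλ = ΔE / (R cos φ) = -436.0 / (6378000 × 0.840444) = -8.1338e-05 rad = -16.777″.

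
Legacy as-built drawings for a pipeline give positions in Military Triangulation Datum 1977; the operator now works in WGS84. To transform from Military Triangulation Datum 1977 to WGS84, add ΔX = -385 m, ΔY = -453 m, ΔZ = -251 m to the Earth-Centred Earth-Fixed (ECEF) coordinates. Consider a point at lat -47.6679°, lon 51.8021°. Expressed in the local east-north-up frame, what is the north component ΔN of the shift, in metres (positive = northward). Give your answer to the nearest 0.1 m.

ΔN = -608.2 m

At φ = -47.6679°, λ = 51.8021°: sin φ = -0.739254, cos φ = 0.673427, sin λ = 0.785880, cos λ = 0.618380.
ΔN = −sin φ cos λ·ΔX − sin φ sin λ·ΔY + cos φ·ΔZ = −(-0.739254)(0.618380)(-385) − (-0.739254)(0.785880)(-453) + (0.673427)(-251) = -608.21 m.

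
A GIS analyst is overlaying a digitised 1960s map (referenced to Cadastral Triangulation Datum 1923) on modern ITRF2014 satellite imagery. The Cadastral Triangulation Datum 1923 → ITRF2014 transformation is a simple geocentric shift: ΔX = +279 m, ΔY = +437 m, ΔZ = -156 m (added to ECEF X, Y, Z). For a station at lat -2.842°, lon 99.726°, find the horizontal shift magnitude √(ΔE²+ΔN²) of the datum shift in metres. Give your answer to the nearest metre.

The local east axis at (φ, λ) is (−sin λ, cos λ, 0), so ΔE = −sin(99.726°)·279 + cos(99.726°)·437 = -348.82 m.
The local north axis is (−sin φ cos λ, −sin φ sin λ, cos φ), giving ΔN = -2.337 + 21.356 − 155.808 = -136.79 m.
Horizontal magnitude = √(ΔE² + ΔN²) = √((-348.82)² + (-136.79)²) = 374.68 m.

375 m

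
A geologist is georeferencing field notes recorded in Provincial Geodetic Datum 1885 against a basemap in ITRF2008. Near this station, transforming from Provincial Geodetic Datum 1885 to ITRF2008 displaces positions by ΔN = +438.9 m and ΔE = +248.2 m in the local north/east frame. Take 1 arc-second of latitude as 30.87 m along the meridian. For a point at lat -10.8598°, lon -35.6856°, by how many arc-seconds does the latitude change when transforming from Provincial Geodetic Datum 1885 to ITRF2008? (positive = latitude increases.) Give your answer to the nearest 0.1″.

1″ of latitude = 30.87 m, so Δφ = 438.9 / 30.87 = 14.218″.

Δφ = 14.2″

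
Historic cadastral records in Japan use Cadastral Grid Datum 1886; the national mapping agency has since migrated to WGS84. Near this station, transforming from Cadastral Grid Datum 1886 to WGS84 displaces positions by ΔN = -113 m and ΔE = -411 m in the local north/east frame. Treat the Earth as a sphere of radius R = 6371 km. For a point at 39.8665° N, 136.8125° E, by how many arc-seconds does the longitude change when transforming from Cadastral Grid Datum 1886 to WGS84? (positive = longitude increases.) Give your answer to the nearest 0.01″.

Δλ = -17.34″

At latitude 39.8665°, cos φ = 0.767540.
One radian of longitude at latitude φ spans R cos φ, so Δλ = ΔE / (R cos φ) = -411.0 / (6371000 × 0.767540) = -8.4049e-05 rad = -17.336″.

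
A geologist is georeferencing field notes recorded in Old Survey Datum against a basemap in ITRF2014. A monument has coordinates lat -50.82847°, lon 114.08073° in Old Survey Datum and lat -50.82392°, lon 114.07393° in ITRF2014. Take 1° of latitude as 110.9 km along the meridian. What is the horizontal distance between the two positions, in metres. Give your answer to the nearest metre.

Δφ = -50.82392° − -50.82847° = +0.00455°; Δλ = 114.07393° − 114.08073° = -0.00680°.
ΔN = Δφ × 110900 = 504.6 m; ΔE = Δλ × 110900 × cos(-50.82847°) = -0.00680 × 110900 × 0.631644 = -476.3 m.
Distance = √(ΔE² + ΔN²) = √((-476.3)² + 504.6²) = 693.9 m.

694 m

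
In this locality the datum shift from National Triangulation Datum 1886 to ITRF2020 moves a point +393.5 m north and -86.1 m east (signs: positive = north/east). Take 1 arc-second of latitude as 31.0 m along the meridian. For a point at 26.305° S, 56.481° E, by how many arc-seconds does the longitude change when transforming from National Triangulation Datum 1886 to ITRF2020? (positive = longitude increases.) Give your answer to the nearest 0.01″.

Δλ = -3.10″

At latitude -26.305°, cos φ = 0.896448.
1″ of longitude at this latitude = 31.00 × cos φ = 27.7899 m, so Δλ = -86.1 / 27.7899 = -3.098″.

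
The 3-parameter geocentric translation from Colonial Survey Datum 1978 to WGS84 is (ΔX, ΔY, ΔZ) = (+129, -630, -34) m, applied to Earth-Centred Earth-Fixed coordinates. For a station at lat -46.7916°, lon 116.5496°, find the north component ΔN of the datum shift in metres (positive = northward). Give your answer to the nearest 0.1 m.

ΔN = -476.1 m

The local north axis is (−sin φ cos λ, −sin φ sin λ, cos φ), giving ΔN = -42.026 − 410.765 − 23.278 = -476.07 m.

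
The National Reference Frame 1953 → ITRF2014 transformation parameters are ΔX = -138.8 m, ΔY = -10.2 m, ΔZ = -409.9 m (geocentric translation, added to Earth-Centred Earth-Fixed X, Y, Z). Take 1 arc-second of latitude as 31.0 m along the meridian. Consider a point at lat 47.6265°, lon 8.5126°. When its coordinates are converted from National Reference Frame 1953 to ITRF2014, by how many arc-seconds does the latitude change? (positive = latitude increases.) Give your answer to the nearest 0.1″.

Δφ = -5.6″

sin φ = 0.738767, cos φ = 0.673961, sin λ = 0.148027, cos λ = 0.988983.
North component: ΔN = −sin φ cos λ·ΔX − sin φ sin λ·ΔY + cos φ·ΔZ = −(0.738767)(0.988983)(-138.8) − (0.738767)(0.148027)(-10.2) + (0.673961)(-409.9) = -173.73 m.
1° of latitude spans 3600 × 31.00 = 111600 m, so Δφ = -173.73 / 111600 × 3600 = -5.604″.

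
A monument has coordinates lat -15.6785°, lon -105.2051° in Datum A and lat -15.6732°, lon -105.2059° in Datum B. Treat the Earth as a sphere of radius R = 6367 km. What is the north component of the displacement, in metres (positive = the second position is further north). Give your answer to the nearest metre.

Δφ = -15.6732° − -15.6785° = +0.0053°; Δλ = -105.2059° − -105.2051° = -0.0008°.
1° along a meridian = πR/180 = 111125 m.
ΔN = Δφ × 111125 = 589.0 m; ΔE = Δλ × 111125 × cos(-15.6785°) = -0.0008 × 111125 × 0.962793 = -85.6 m.

ΔN = 589 m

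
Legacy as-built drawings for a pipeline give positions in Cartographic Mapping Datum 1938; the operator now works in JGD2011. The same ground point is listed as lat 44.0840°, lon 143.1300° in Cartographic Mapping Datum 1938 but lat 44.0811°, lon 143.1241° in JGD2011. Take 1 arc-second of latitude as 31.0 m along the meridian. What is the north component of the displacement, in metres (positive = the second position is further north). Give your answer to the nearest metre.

ΔN = -324 m

Δφ = 44.0811° − 44.0840° = -0.0029°; Δλ = 143.1241° − 143.1300° = -0.0059°.
1° of latitude = 3600 × 31.00 = 111600 m.
ΔN = Δφ × 111600 = -323.6 m; ΔE = Δλ × 111600 × cos(44.0840°) = -0.0059 × 111600 × 0.718321 = -473.0 m.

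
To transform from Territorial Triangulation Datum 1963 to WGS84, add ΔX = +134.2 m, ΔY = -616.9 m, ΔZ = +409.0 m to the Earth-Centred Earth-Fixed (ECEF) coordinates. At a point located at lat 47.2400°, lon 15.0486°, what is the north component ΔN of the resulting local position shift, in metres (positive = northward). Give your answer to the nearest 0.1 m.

ΔN = 300.1 m

At φ = 47.2400°, λ = 15.0486°: sin φ = 0.734204, cos φ = 0.678929, sin λ = 0.259638, cos λ = 0.965706.
ΔN = −sin φ cos λ·ΔX − sin φ sin λ·ΔY + cos φ·ΔZ = −(0.734204)(0.965706)(134.2) − (0.734204)(0.259638)(-616.9) + (0.678929)(409.0) = 300.13 m.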